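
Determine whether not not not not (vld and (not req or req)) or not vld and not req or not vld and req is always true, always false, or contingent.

always true

not not not not (vld and (not req or req)) or not vld and not req or not vld and req
= not not not not (vld and (not req or req)) or (not req or req) and not vld   (distribution)
= not not (vld and (not req or req)) or (not req or req) and not vld   (double negation)
= vld and (not req or req) or (not req or req) and not vld   (double negation)
= not req or req   (distribution)
= True   (complement)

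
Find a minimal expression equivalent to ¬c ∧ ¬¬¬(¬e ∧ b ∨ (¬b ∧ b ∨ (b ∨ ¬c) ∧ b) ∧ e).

¬c ∧ ¬b

¬c ∧ ¬¬¬(¬e ∧ b ∨ (¬b ∧ b ∨ (b ∨ ¬c) ∧ b) ∧ e)
= ¬c ∧ ¬¬¬(¬e ∧ b ∨ (b ∨ ¬c) ∧ b ∧ e)   (complement / identity)
= ¬c ∧ ¬(¬e ∧ b ∨ (b ∨ ¬c) ∧ b ∧ e)   (double negation)
= ¬c ∧ ¬(¬e ∧ b ∨ b ∧ e)   (absorption)
= ¬c ∧ ¬b   (distribution)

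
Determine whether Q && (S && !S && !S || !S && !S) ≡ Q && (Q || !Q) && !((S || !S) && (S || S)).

Yes

E1: Q && (S && !S && !S || !S && !S)
    = Q && (S && !S || !S && !S)   [idempotence]
    = Q && !S   [distribution]
E2: Q && (Q || !Q) && !((S || !S) && (S || S))
    = Q && (Q || !Q) && !(S || !S && S)   [distribution]
    = Q && (Q || !Q) && !S   [complement / identity]
    = Q && !S   [complement / identity]
Both reduce to Q && !S, so they are equivalent.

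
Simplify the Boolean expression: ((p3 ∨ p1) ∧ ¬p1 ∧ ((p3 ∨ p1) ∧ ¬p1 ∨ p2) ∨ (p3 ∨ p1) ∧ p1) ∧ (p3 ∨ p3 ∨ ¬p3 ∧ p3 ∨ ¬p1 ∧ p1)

((p3 ∨ p1) ∧ ¬p1 ∧ ((p3 ∨ p1) ∧ ¬p1 ∨ p2) ∨ (p3 ∨ p1) ∧ p1) ∧ (p3 ∨ p3 ∨ ¬p3 ∧ p3 ∨ ¬p1 ∧ p1)
= ((p3 ∨ p1) ∧ ¬p1 ∨ (p3 ∨ p1) ∧ p1) ∧ (p3 ∨ p3 ∨ ¬p3 ∧ p3 ∨ ¬p1 ∧ p1)   (absorption)
= ((p3 ∨ p1) ∧ ¬p1 ∨ (p3 ∨ p1) ∧ p1) ∧ (p3 ∨ p3 ∨ ¬p1 ∧ p1)   (complement / identity)
= ((p3 ∨ p1) ∧ ¬p1 ∨ (p3 ∨ p1) ∧ p1) ∧ (p3 ∨ p3)   (complement / identity)
= (p3 ∨ p1) ∧ (p3 ∨ p3)   (distribution)
= (p3 ∨ p1) ∧ p3   (idempotence)
= p3   (absorption)

p3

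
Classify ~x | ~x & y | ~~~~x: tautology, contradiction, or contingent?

tautology

~x | ~x & y | ~~~~x
= ~x | ~~~~x   — absorption
= ~x | ~~x   — double negation
= ~x | x   — double negation
= 1   — complement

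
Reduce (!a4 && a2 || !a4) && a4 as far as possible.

false

(!a4 && a2 || !a4) && a4
= !a4 && a4   [absorption]
= false   [complement]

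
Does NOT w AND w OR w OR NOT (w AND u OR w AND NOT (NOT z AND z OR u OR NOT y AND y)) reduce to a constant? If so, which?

yes, True

NOT w AND w OR w OR NOT (w AND u OR w AND NOT (NOT z AND z OR u OR NOT y AND y))
= NOT w AND w OR w OR NOT (w AND u OR w AND NOT (u OR NOT y AND y))   [complement / identity]
= w OR NOT (w AND u OR w AND NOT (u OR NOT y AND y))   [complement / identity]
= w OR NOT (w AND u OR w AND NOT u)   [complement / identity]
= w OR NOT w   [distribution]
= TRUE   [complement]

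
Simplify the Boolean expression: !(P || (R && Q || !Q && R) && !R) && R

!P && R

!(P || (R && Q || !Q && R) && !R) && R
= !(P || R && !R) && R
= !P && R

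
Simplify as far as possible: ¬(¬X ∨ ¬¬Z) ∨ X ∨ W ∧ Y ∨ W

X ∨ W

¬(¬X ∨ ¬¬Z) ∨ X ∨ W ∧ Y ∨ W
= X ∧ ¬Z ∨ X ∨ W ∧ Y ∨ W   — De Morgan
= X ∧ ¬Z ∨ X ∨ W   — absorption
= X ∨ W   — absorption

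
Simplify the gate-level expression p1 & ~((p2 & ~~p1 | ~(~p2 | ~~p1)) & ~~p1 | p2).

p1 & ~((p2 & ~~p1 | ~(~p2 | ~~p1)) & ~~p1 | p2)
= p1 & ~((p2 & ~~p1 | p2 & ~p1) & ~~p1 | p2)   (De Morgan)
= p1 & ~((p2 & ~~p1 | p2 & ~p1) & p1 | p2)   (double negation)
= p1 & ~((p2 & p1 | p2 & ~p1) & p1 | p2)   (double negation)
= p1 & ~(p2 & p1 | p2)   (distribution)
= p1 & ~p2   (absorption)

p1 & ~p2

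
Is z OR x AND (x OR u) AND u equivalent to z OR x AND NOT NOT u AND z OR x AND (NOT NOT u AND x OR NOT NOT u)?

Yes

E1: z OR x AND (x OR u) AND u
    = z OR x AND u   [absorption]
E2: z OR x AND NOT NOT u AND z OR x AND (NOT NOT u AND x OR NOT NOT u)
    = z OR x AND NOT NOT u AND z OR x AND NOT NOT u   [absorption]
    = z OR x AND NOT NOT u   [absorption]
    = z OR x AND u   [double negation]
Both reduce to z OR x AND u, so they are equivalent.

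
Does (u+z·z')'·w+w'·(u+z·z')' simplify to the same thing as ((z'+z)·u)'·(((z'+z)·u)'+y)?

E1: (u+z·z')'·w+w'·(u+z·z')'
    = (u+z·z')'   (distribution)
    = u'   (complement / identity)
E2: ((z'+z)·u)'·(((z'+z)·u)'+y)
    = ((z'+z)·u)'   (absorption)
    = u'   (complement / identity)
Both reduce to u', so they are equivalent.

Yes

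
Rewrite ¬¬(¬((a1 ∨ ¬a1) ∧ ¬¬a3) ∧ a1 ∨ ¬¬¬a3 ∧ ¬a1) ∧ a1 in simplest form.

¬a3 ∧ a1

¬¬(¬((a1 ∨ ¬a1) ∧ ¬¬a3) ∧ a1 ∨ ¬¬¬a3 ∧ ¬a1) ∧ a1
= ¬¬(¬¬¬a3 ∧ a1 ∨ ¬¬¬a3 ∧ ¬a1) ∧ a1   [complement / identity]
= ¬¬¬¬¬a3 ∧ a1   [distribution]
= ¬¬¬a3 ∧ a1   [double negation]
= ¬a3 ∧ a1   [double negation]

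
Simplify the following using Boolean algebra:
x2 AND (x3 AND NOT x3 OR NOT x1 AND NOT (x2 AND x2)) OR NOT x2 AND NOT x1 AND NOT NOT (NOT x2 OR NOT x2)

NOT x1 AND NOT x2

x2 AND (x3 AND NOT x3 OR NOT x1 AND NOT (x2 AND x2)) OR NOT x2 AND NOT x1 AND NOT NOT (NOT x2 OR NOT x2)
= x2 AND NOT x1 AND NOT (x2 AND x2) OR NOT x2 AND NOT x1 AND NOT NOT (NOT x2 OR NOT x2)   [complement / identity]
= x2 AND NOT x1 AND NOT (x2 AND x2) OR NOT x2 AND NOT x1 AND NOT (x2 AND x2)   [De Morgan]
= NOT x1 AND NOT (x2 AND x2)   [distribution]
= NOT x1 AND NOT x2   [idempotence]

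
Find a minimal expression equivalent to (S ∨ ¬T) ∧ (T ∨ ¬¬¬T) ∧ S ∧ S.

S

(S ∨ ¬T) ∧ (T ∨ ¬¬¬T) ∧ S ∧ S
= (S ∨ ¬T) ∧ (T ∨ ¬T) ∧ S ∧ S   (double negation)
= (S ∨ ¬T) ∧ S ∧ S   (complement / identity)
= S ∧ S   (absorption)
= S   (idempotence)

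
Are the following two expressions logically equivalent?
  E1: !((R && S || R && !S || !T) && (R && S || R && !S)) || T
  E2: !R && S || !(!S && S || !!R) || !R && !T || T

E1: !((R && S || R && !S || !T) && (R && S || R && !S)) || T
    = !(R && S || R && !S) || T   [absorption]
    = !R || T   [distribution]
E2: !R && S || !(!S && S || !!R) || !R && !T || T
    = !R && S || !!!R || !R && !T || T   [complement / identity]
    = !R && S || !R || !R && !T || T   [double negation]
    = !R && S || !R || T   [absorption]
    = !R || T   [absorption]
Both reduce to !R || T, so they are equivalent.

Yes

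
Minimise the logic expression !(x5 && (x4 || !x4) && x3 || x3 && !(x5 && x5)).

!(x5 && (x4 || !x4) && x3 || x3 && !(x5 && x5))
= !(x5 && x3 || x3 && !(x5 && x5))   [complement / identity]
= !(x5 && x3 || x3 && !x5)   [idempotence]
= !x3   [distribution]

!x3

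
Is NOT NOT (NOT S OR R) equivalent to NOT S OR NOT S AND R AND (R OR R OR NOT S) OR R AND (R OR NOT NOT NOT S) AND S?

E1: NOT NOT (NOT S OR R)
    = NOT S OR R   — double negation
E2: NOT S OR NOT S AND R AND (R OR R OR NOT S) OR R AND (R OR NOT NOT NOT S) AND S
    = NOT S OR NOT S AND R AND (R OR NOT S) OR R AND (R OR NOT NOT NOT S) AND S   — idempotence
    = NOT S OR NOT S AND R AND (R OR NOT S) OR R AND (R OR NOT S) AND S   — double negation
    = NOT S OR R AND (R OR NOT S)   — distribution
    = NOT S OR R   — absorption
Both reduce to NOT S OR R, so they are equivalent.

Yes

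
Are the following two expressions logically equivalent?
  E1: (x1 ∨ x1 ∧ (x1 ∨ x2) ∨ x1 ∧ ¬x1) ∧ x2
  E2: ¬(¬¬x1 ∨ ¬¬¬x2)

No

E1: (x1 ∨ x1 ∧ (x1 ∨ x2) ∨ x1 ∧ ¬x1) ∧ x2
    = (x1 ∨ x1 ∨ x1 ∧ ¬x1) ∧ x2   — absorption
    = (x1 ∨ x1 ∧ ¬x1) ∧ x2   — idempotence
    = x1 ∧ x2   — complement / identity
E2: ¬(¬¬x1 ∨ ¬¬¬x2)
    = ¬x1 ∧ ¬¬x2   — De Morgan
    = ¬x1 ∧ x2   — double negation
These differ: at x1=0, x2=1, E1 = 0 but E2 = 1.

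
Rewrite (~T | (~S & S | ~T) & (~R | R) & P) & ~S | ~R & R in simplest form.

(~T | (~S & S | ~T) & (~R | R) & P) & ~S | ~R & R
= (~T | (~S & S | ~T) & P) & ~S | ~R & R   — complement / identity
= (~T | ~T & P) & ~S | ~R & R   — complement / identity
= (~T | ~T & P) & ~S   — complement / identity
= ~T & ~S   — absorption

~T & ~S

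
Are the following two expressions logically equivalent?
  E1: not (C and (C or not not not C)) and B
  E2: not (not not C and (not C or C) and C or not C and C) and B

E1: not (C and (C or not not not C)) and B
    = not (C and (C or not C)) and B
    = not C and B
E2: not (not not C and (not C or C) and C or not C and C) and B
    = not (not not C and C or not C and C) and B
    = not (C and C or not C and C) and B
    = not C and B
Both reduce to not C and B, so they are equivalent.

Yes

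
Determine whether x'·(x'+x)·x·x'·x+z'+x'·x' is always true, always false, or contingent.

contingent

x'·(x'+x)·x·x'·x+z'+x'·x'
= x'·x·x'·x+z'+x'·x'   — complement / identity
= x'·x+z'+x'·x'   — idempotence
= z'+x'·x'   — complement / identity
= z'+x'   — idempotence
This depends on x, z, so it is not a constant.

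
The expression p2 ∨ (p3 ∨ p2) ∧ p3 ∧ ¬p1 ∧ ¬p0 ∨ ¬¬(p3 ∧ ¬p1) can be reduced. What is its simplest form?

p2 ∨ p3 ∧ ¬p1

p2 ∨ (p3 ∨ p2) ∧ p3 ∧ ¬p1 ∧ ¬p0 ∨ ¬¬(p3 ∧ ¬p1)
= p2 ∨ p3 ∧ ¬p1 ∧ ¬p0 ∨ ¬¬(p3 ∧ ¬p1)   [absorption]
= p2 ∨ p3 ∧ ¬p1 ∧ ¬p0 ∨ p3 ∧ ¬p1   [double negation]
= p2 ∨ p3 ∧ ¬p1   [absorption]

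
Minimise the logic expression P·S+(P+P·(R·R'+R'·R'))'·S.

S

P·S+(P+P·(R·R'+R'·R'))'·S
= P·S+(P+P·R')'·S   — distribution
= P·S+P'·S   — absorption
= S   — distribution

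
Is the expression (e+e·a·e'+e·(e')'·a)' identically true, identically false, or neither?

(e+e·a·e'+e·(e')'·a)'
= (e+e·a·e'+e·e·a)'
= (e+e·a)'
= e'
This depends on e, so it is not a constant.

neither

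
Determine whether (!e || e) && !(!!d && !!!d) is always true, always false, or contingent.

always true

(!e || e) && !(!!d && !!!d)
= !(!!d && !!!d)
= !d || !!d
= !d || d
= true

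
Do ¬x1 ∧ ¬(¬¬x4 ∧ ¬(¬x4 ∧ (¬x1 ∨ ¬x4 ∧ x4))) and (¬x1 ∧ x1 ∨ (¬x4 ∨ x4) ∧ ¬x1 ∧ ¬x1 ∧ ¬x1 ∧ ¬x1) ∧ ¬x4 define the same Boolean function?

Yes

E1: ¬x1 ∧ ¬(¬¬x4 ∧ ¬(¬x4 ∧ (¬x1 ∨ ¬x4 ∧ x4)))
    = ¬x1 ∧ ¬(¬¬x4 ∧ ¬(¬x4 ∧ ¬x1))   (complement / identity)
    = ¬x1 ∧ (¬x4 ∨ ¬x4 ∧ ¬x1)   (De Morgan)
    = ¬x1 ∧ ¬x4   (absorption)
E2: (¬x1 ∧ x1 ∨ (¬x4 ∨ x4) ∧ ¬x1 ∧ ¬x1 ∧ ¬x1 ∧ ¬x1) ∧ ¬x4
    = (¬x1 ∧ x1 ∨ ¬x1 ∧ ¬x1 ∧ ¬x1 ∧ ¬x1) ∧ ¬x4   (complement / identity)
    = (¬x1 ∧ x1 ∨ ¬x1 ∧ ¬x1) ∧ ¬x4   (idempotence)
    = ¬x1 ∧ ¬x4   (distribution)
Both reduce to ¬x1 ∧ ¬x4, so they are equivalent.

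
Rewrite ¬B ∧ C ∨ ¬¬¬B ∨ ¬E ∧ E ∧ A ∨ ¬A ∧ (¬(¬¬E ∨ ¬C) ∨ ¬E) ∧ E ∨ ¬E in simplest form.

¬B ∨ ¬E

¬B ∧ C ∨ ¬¬¬B ∨ ¬E ∧ E ∧ A ∨ ¬A ∧ (¬(¬¬E ∨ ¬C) ∨ ¬E) ∧ E ∨ ¬E
= ¬B ∧ C ∨ ¬¬¬B ∨ ¬E ∧ E ∧ A ∨ ¬A ∧ (¬E ∧ C ∨ ¬E) ∧ E ∨ ¬E
= ¬B ∧ C ∨ ¬¬¬B ∨ ¬E ∧ E ∧ A ∨ ¬A ∧ ¬E ∧ E ∨ ¬E
= ¬B ∧ C ∨ ¬B ∨ ¬E ∧ E ∧ A ∨ ¬A ∧ ¬E ∧ E ∨ ¬E
= ¬B ∧ C ∨ ¬B ∨ ¬E ∧ E ∨ ¬E
= ¬B ∧ C ∨ ¬B ∨ ¬E
= ¬B ∨ ¬E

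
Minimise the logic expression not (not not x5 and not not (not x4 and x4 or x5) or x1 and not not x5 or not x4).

not (not not x5 and not not (not x4 and x4 or x5) or x1 and not not x5 or not x4)
= not (not not x5 and not not x5 or x1 and not not x5 or not x4)   (complement / identity)
= not ((not not x5 or x1) and not not x5 or not x4)   (distribution)
= not (not not x5 or not x4)   (absorption)
= not x5 and x4   (De Morgan)

not x5 and x4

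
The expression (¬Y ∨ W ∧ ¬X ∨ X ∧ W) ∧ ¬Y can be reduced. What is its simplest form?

(¬Y ∨ W ∧ ¬X ∨ X ∧ W) ∧ ¬Y
= (¬Y ∨ W) ∧ ¬Y
= ¬Y

¬Y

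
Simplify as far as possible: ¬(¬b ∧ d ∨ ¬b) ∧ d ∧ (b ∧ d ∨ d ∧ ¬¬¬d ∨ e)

¬(¬b ∧ d ∨ ¬b) ∧ d ∧ (b ∧ d ∨ d ∧ ¬¬¬d ∨ e)
= ¬(¬b ∧ d ∨ ¬b) ∧ d ∧ (b ∧ d ∨ d ∧ ¬d ∨ e)
= ¬¬b ∧ d ∧ (b ∧ d ∨ d ∧ ¬d ∨ e)
= ¬¬b ∧ d ∧ (b ∧ d ∨ e)
= b ∧ d ∧ (b ∧ d ∨ e)
= b ∧ d

b ∧ d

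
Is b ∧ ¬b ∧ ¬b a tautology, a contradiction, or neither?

contradiction

b ∧ ¬b ∧ ¬b
= b ∧ ¬b   (idempotence)
= False   (complement)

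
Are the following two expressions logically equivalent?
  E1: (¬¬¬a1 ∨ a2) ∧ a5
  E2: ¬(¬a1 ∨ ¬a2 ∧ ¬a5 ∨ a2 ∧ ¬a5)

E1: (¬¬¬a1 ∨ a2) ∧ a5
    = (¬a1 ∨ a2) ∧ a5
E2: ¬(¬a1 ∨ ¬a2 ∧ ¬a5 ∨ a2 ∧ ¬a5)
    = ¬(¬a1 ∨ ¬a5)
    = a1 ∧ a5
These differ: at a1=0, a2=1, a5=1, E1 = 1 but E2 = 0.

No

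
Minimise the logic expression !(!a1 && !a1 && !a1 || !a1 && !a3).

!(!a1 && !a1 && !a1 || !a1 && !a3)
= !(!a1 && !a1 || !a1 && !a3)   (idempotence)
= !(!a1 || !a1 && !a3)   (idempotence)
= !!a1   (absorption)
= a1   (double negation)

a1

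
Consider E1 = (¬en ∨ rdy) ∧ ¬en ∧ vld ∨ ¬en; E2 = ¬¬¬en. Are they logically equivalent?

E1: (¬en ∨ rdy) ∧ ¬en ∧ vld ∨ ¬en
    = ¬en ∧ vld ∨ ¬en   — absorption
    = ¬en   — absorption
E2: ¬¬¬en
    = ¬en   — double negation
Both reduce to ¬en, so they are equivalent.

Yes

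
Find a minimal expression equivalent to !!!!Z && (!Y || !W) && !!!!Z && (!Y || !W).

!!!!Z && (!Y || !W) && !!!!Z && (!Y || !W)
= !!!!Z && (!Y || !W)   (idempotence)
= !!Z && (!Y || !W)   (double negation)
= Z && (!Y || !W)   (double negation)

Z && (!Y || !W)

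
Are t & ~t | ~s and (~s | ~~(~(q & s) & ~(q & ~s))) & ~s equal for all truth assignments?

Yes

E1: t & ~t | ~s
    = ~s   (complement / identity)
E2: (~s | ~~(~(q & s) & ~(q & ~s))) & ~s
    = (~s | ~(q & s | q & ~s)) & ~s   (De Morgan)
    = (~s | ~q) & ~s   (distribution)
    = ~s   (absorption)
Both reduce to ~s, so they are equivalent.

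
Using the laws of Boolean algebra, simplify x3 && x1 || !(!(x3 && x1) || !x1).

x3 && x1 || !(!(x3 && x1) || !x1)
= x3 && x1 || x3 && x1 && x1   — De Morgan
= x3 && x1   — absorption

x3 && x1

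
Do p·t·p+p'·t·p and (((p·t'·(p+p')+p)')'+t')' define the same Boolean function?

E1: p·t·p+p'·t·p
    = t·p   — distribution
E2: (((p·t'·(p+p')+p)')'+t')'
    = (((p·t'+p)')'+t')'   — complement / identity
    = ((p')'+t')'   — absorption
    = p'·t   — De Morgan
These differ: at p=0, t=1, E1 = 0 but E2 = 1.

No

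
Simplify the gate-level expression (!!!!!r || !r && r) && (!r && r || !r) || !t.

!r || !t

(!!!!!r || !r && r) && (!r && r || !r) || !t
= (!!!r || !r && r) && (!r && r || !r) || !t
= !!!r && !r || !r && r || !t
= !r && !r || !r && r || !t
= !r || !t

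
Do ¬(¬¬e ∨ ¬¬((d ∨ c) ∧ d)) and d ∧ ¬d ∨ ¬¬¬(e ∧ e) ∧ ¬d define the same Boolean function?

E1: ¬(¬¬e ∨ ¬¬((d ∨ c) ∧ d))
    = ¬(¬¬e ∨ ¬¬d)   [absorption]
    = ¬e ∧ ¬d   [De Morgan]
E2: d ∧ ¬d ∨ ¬¬¬(e ∧ e) ∧ ¬d
    = ¬¬¬(e ∧ e) ∧ ¬d   [complement / identity]
    = ¬(e ∧ e) ∧ ¬d   [double negation]
    = ¬e ∧ ¬d   [idempotence]
Both reduce to ¬e ∧ ¬d, so they are equivalent.

Yes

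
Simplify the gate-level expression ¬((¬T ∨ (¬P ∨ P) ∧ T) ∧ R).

¬((¬T ∨ (¬P ∨ P) ∧ T) ∧ R)
= ¬((¬T ∨ T) ∧ R)
= ¬R

¬R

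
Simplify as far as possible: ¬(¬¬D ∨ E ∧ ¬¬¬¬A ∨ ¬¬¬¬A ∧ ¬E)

¬(¬¬D ∨ E ∧ ¬¬¬¬A ∨ ¬¬¬¬A ∧ ¬E)
= ¬(¬¬D ∨ ¬¬¬¬A)   (distribution)
= ¬(¬¬D ∨ ¬¬A)   (double negation)
= ¬D ∧ ¬A   (De Morgan)

¬D ∧ ¬A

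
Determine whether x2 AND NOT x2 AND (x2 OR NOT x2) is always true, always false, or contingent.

x2 AND NOT x2 AND (x2 OR NOT x2)
= x2 AND NOT x2   (complement / identity)
= FALSE   (complement)

always false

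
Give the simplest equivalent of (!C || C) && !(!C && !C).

(!C || C) && !(!C && !C)
= (!C || C) && (C || C)   (De Morgan)
= C || C   (complement / identity)
= C   (idempotence)

C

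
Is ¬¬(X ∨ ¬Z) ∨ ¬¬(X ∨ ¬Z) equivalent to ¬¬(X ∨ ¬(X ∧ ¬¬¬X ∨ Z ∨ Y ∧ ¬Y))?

E1: ¬¬(X ∨ ¬Z) ∨ ¬¬(X ∨ ¬Z)
    = ¬¬(X ∨ ¬Z)   — idempotence
    = X ∨ ¬Z   — double negation
E2: ¬¬(X ∨ ¬(X ∧ ¬¬¬X ∨ Z ∨ Y ∧ ¬Y))
    = X ∨ ¬(X ∧ ¬¬¬X ∨ Z ∨ Y ∧ ¬Y)   — double negation
    = X ∨ ¬(X ∧ ¬X ∨ Z ∨ Y ∧ ¬Y)   — double negation
    = X ∨ ¬(X ∧ ¬X ∨ Z)   — complement / identity
    = X ∨ ¬Z   — complement / identity
Both reduce to X ∨ ¬Z, so they are equivalent.

Yes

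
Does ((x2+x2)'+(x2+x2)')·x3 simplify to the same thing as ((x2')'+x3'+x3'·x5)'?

Yes

E1: ((x2+x2)'+(x2+x2)')·x3
    = (x2+x2)'·x3   — idempotence
    = x2'·x3   — idempotence
E2: ((x2')'+x3'+x3'·x5)'
    = ((x2')'+x3')'   — absorption
    = x2'·x3   — De Morgan
Both reduce to x2'·x3, so they are equivalent.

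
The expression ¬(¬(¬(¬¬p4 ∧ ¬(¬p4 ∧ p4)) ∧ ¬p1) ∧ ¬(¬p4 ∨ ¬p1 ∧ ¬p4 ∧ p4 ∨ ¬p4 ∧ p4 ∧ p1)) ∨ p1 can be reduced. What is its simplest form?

¬p4 ∨ p1

¬(¬(¬(¬¬p4 ∧ ¬(¬p4 ∧ p4)) ∧ ¬p1) ∧ ¬(¬p4 ∨ ¬p1 ∧ ¬p4 ∧ p4 ∨ ¬p4 ∧ p4 ∧ p1)) ∨ p1
= ¬(¬¬p4 ∧ ¬(¬p4 ∧ p4)) ∧ ¬p1 ∨ ¬p4 ∨ ¬p1 ∧ ¬p4 ∧ p4 ∨ ¬p4 ∧ p4 ∧ p1 ∨ p1   — De Morgan
= ¬(¬¬p4 ∧ ¬(¬p4 ∧ p4)) ∧ ¬p1 ∨ ¬p4 ∨ ¬p4 ∧ p4 ∨ p1   — distribution
= (¬p4 ∨ ¬p4 ∧ p4) ∧ ¬p1 ∨ ¬p4 ∨ ¬p4 ∧ p4 ∨ p1   — De Morgan
= ¬p4 ∨ ¬p4 ∧ p4 ∨ p1   — absorption
= ¬p4 ∨ p1   — complement / identity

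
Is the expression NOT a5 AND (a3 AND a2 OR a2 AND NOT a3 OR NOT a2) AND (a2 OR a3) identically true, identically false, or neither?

neither

NOT a5 AND (a3 AND a2 OR a2 AND NOT a3 OR NOT a2) AND (a2 OR a3)
= NOT a5 AND (a2 OR NOT a2) AND (a2 OR a3)   — distribution
= NOT a5 AND (a2 OR a3)   — complement / identity
This depends on a2, a3, a5, so it is not a constant.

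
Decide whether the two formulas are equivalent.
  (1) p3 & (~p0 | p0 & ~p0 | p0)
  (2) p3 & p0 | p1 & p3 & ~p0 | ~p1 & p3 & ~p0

Yes

E1: p3 & (~p0 | p0 & ~p0 | p0)
    = p3 & (~p0 | p0)   — complement / identity
    = p3   — complement / identity
E2: p3 & p0 | p1 & p3 & ~p0 | ~p1 & p3 & ~p0
    = p3 & p0 | p3 & ~p0   — distribution
    = p3   — distribution
Both reduce to p3, so they are equivalent.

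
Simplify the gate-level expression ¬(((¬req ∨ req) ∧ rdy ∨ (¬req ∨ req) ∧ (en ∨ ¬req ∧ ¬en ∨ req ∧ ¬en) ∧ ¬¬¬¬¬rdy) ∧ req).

¬(((¬req ∨ req) ∧ rdy ∨ (¬req ∨ req) ∧ (en ∨ ¬req ∧ ¬en ∨ req ∧ ¬en) ∧ ¬¬¬¬¬rdy) ∧ req)
= ¬(((¬req ∨ req) ∧ rdy ∨ (¬req ∨ req) ∧ (en ∨ ¬en) ∧ ¬¬¬¬¬rdy) ∧ req)   (distribution)
= ¬(((¬req ∨ req) ∧ rdy ∨ (¬req ∨ req) ∧ (en ∨ ¬en) ∧ ¬¬¬rdy) ∧ req)   (double negation)
= ¬(((¬req ∨ req) ∧ rdy ∨ (¬req ∨ req) ∧ ¬¬¬rdy) ∧ req)   (complement / identity)
= ¬(((¬req ∨ req) ∧ rdy ∨ (¬req ∨ req) ∧ ¬rdy) ∧ req)   (double negation)
= ¬((¬req ∨ req) ∧ req)   (distribution)
= ¬req   (complement / identity)

¬req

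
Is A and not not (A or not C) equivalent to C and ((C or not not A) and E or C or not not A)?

E1: A and not not (A or not C)
    = A and (A or not C)   (double negation)
    = A   (absorption)
E2: C and ((C or not not A) and E or C or not not A)
    = C and (C or not not A)   (absorption)
    = C and (C or A)   (double negation)
    = C   (absorption)
These differ: at A=1, C=0, E=0, E1 = 1 but E2 = 0.

No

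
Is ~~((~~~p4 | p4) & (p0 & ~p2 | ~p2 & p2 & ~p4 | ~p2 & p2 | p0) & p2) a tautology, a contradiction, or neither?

~~((~~~p4 | p4) & (p0 & ~p2 | ~p2 & p2 & ~p4 | ~p2 & p2 | p0) & p2)
= ~~((~~~p4 | p4) & (p0 & ~p2 | ~p2 & p2 | p0) & p2)   (absorption)
= ~~((~~~p4 | p4) & (p0 & ~p2 | p0) & p2)   (complement / identity)
= ~~((~p4 | p4) & (p0 & ~p2 | p0) & p2)   (double negation)
= (~p4 | p4) & (p0 & ~p2 | p0) & p2   (double negation)
= (p0 & ~p2 | p0) & p2   (complement / identity)
= p0 & p2   (absorption)
This depends on p0, p2, so it is not a constant.

neither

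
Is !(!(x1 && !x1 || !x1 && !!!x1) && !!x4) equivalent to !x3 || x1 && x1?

E1: !(!(x1 && !x1 || !x1 && !!!x1) && !!x4)
    = x1 && !x1 || !x1 && !!!x1 || !x4   (De Morgan)
    = x1 && !x1 || !x1 && !x1 || !x4   (double negation)
    = !x1 || !x4   (distribution)
E2: !x3 || x1 && x1
    = !x3 || x1   (idempotence)
These differ: at x1=0, x3=1, x4=1, E1 = 1 but E2 = 0.

No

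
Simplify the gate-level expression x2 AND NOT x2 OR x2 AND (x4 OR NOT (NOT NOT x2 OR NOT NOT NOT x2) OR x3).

x2 AND NOT x2 OR x2 AND (x4 OR NOT (NOT NOT x2 OR NOT NOT NOT x2) OR x3)
= x2 AND NOT x2 OR x2 AND (x4 OR NOT x2 AND NOT NOT x2 OR x3)   — De Morgan
= x2 AND NOT x2 OR x2 AND (x4 OR NOT x2 AND x2 OR x3)   — double negation
= x2 AND NOT x2 OR x2 AND (x4 OR x3)   — complement / identity
= x2 AND (x4 OR x3)   — complement / identity

x2 AND (x4 OR x3)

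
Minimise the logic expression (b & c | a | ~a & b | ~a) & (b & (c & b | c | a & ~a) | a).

(b & c | a | ~a & b | ~a) & (b & (c & b | c | a & ~a) | a)
= (b & c | a | ~a & b | ~a) & (b & (c & b | c) | a)   [complement / identity]
= (b & c | a | ~a & b | ~a) & (b & c | a)   [absorption]
= b & c | (a | ~a & b | ~a) & a   [distribution]
= b & c | (a | ~a) & a   [absorption]
= b & c | a   [complement / identity]

b & c | a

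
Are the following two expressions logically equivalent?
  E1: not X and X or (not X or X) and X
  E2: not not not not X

E1: not X and X or (not X or X) and X
    = (not X or X) and X   [complement / identity]
    = X   [complement / identity]
E2: not not not not X
    = not not X   [double negation]
    = X   [double negation]
Both reduce to X, so they are equivalent.

Yes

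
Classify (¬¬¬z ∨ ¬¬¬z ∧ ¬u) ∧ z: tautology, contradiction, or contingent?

(¬¬¬z ∨ ¬¬¬z ∧ ¬u) ∧ z
= ¬¬¬z ∧ z
= ¬z ∧ z
= False

contradiction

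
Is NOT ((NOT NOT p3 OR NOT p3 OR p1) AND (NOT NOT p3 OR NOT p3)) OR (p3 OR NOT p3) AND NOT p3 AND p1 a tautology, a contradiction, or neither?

neither

NOT ((NOT NOT p3 OR NOT p3 OR p1) AND (NOT NOT p3 OR NOT p3)) OR (p3 OR NOT p3) AND NOT p3 AND p1
= NOT ((NOT NOT p3 OR NOT p3 OR p1) AND (NOT NOT p3 OR NOT p3)) OR NOT p3 AND p1   (complement / identity)
= NOT (NOT NOT p3 OR NOT p3) OR NOT p3 AND p1   (absorption)
= NOT p3 AND p3 OR NOT p3 AND p1   (De Morgan)
= NOT p3 AND p1   (complement / identity)
This depends on p1, p3, so it is not a constant.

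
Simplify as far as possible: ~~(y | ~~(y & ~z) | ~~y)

~~(y | ~~(y & ~z) | ~~y)
= ~~(y | y & ~z | ~~y)
= ~~(y | y & ~z | y)
= ~~(y | y)
= ~~y
= y

y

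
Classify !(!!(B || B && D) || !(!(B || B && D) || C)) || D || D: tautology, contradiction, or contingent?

contingent

!(!!(B || B && D) || !(!(B || B && D) || C)) || D || D
= !(B || B && D) && (!(B || B && D) || C) || D || D   [De Morgan]
= !(B || B && D) && (!(B || B && D) || C) || D   [idempotence]
= !(B || B && D) || D   [absorption]
= !B || D   [absorption]
This depends on B, D, so it is not a constant.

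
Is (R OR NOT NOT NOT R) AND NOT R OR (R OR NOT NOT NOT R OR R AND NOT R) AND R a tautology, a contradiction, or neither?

(R OR NOT NOT NOT R) AND NOT R OR (R OR NOT NOT NOT R OR R AND NOT R) AND R
= (R OR NOT NOT NOT R) AND NOT R OR (R OR NOT NOT NOT R) AND R   (complement / identity)
= R OR NOT NOT NOT R   (distribution)
= R OR NOT R   (double negation)
= TRUE   (complement)

tautology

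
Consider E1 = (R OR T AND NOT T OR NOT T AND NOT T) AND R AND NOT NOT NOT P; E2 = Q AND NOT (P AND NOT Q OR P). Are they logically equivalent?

E1: (R OR T AND NOT T OR NOT T AND NOT T) AND R AND NOT NOT NOT P
    = (R OR NOT T) AND R AND NOT NOT NOT P   [distribution]
    = R AND NOT NOT NOT P   [absorption]
    = R AND NOT P   [double negation]
E2: Q AND NOT (P AND NOT Q OR P)
    = Q AND NOT P   [absorption]
These differ: at P=0, Q=0, R=1, T=0, E1 = 1 but E2 = 0.

No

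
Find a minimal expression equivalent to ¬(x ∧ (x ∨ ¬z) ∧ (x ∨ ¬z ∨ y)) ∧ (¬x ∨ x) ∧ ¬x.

¬x

¬(x ∧ (x ∨ ¬z) ∧ (x ∨ ¬z ∨ y)) ∧ (¬x ∨ x) ∧ ¬x
= ¬(x ∧ (x ∨ ¬z)) ∧ (¬x ∨ x) ∧ ¬x   (absorption)
= ¬x ∧ (¬x ∨ x) ∧ ¬x   (absorption)
= ¬x ∧ ¬x   (complement / identity)
= ¬x   (idempotence)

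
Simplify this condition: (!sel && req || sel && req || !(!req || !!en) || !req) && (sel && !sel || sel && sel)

sel

(!sel && req || sel && req || !(!req || !!en) || !req) && (sel && !sel || sel && sel)
= (!sel && req || sel && req || req && !en || !req) && (sel && !sel || sel && sel)   (De Morgan)
= (req || req && !en || !req) && (sel && !sel || sel && sel)   (distribution)
= (req || !req) && (sel && !sel || sel && sel)   (absorption)
= (req || !req) && sel   (distribution)
= sel   (complement / identity)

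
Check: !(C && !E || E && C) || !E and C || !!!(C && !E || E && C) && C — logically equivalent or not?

No

E1: !(C && !E || E && C) || !E
    = !C || !E   [distribution]
E2: C || !!!(C && !E || E && C) && C
    = C || !(C && !E || E && C) && C   [double negation]
    = C || !C && C   [distribution]
    = C   [complement / identity]
These differ: at C=0, E=1, E1 = 1 but E2 = 0.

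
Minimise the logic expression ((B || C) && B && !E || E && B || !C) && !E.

((B || C) && B && !E || E && B || !C) && !E
= (B && !E || E && B || !C) && !E   [absorption]
= (B || !C) && !E   [distribution]

(B || !C) && !E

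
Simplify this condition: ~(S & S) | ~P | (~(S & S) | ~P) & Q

~(S & S) | ~P | (~(S & S) | ~P) & Q
= ~(S & S) | ~P   (absorption)
= ~S | ~P   (idempotence)

~S | ~P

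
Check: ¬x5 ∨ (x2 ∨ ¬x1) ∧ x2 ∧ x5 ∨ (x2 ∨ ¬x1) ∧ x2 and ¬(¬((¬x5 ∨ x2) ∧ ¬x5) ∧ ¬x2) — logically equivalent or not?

E1: ¬x5 ∨ (x2 ∨ ¬x1) ∧ x2 ∧ x5 ∨ (x2 ∨ ¬x1) ∧ x2
    = ¬x5 ∨ (x2 ∨ ¬x1) ∧ x2   (absorption)
    = ¬x5 ∨ x2   (absorption)
E2: ¬(¬((¬x5 ∨ x2) ∧ ¬x5) ∧ ¬x2)
    = ¬(¬¬x5 ∧ ¬x2)   (absorption)
    = ¬x5 ∨ x2   (De Morgan)
Both reduce to ¬x5 ∨ x2, so they are equivalent.

Yes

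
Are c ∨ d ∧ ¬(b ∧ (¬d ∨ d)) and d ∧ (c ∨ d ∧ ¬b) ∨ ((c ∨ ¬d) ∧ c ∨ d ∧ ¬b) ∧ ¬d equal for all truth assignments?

Yes

E1: c ∨ d ∧ ¬(b ∧ (¬d ∨ d))
    = c ∨ d ∧ ¬b
E2: d ∧ (c ∨ d ∧ ¬b) ∨ ((c ∨ ¬d) ∧ c ∨ d ∧ ¬b) ∧ ¬d
    = d ∧ (c ∨ d ∧ ¬b) ∨ (c ∨ d ∧ ¬b) ∧ ¬d
    = c ∨ d ∧ ¬b
Both reduce to c ∨ d ∧ ¬b, so they are equivalent.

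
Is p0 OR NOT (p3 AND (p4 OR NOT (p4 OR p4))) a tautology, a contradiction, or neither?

p0 OR NOT (p3 AND (p4 OR NOT (p4 OR p4)))
= p0 OR NOT (p3 AND (p4 OR NOT p4))   — idempotence
= p0 OR NOT p3   — complement / identity
This depends on p0, p3, so it is not a constant.

neither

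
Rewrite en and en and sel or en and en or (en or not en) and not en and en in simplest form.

en and en and sel or en and en or (en or not en) and not en and en
= en and en and sel or en and en or not en and en
= en and en or not en and en
= en

en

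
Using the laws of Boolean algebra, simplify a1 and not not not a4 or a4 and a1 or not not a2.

a1 and not not not a4 or a4 and a1 or not not a2
= a1 and not not not a4 or a4 and a1 or a2   (double negation)
= a1 and not a4 or a4 and a1 or a2   (double negation)
= a1 or a2   (distribution)

a1 or a2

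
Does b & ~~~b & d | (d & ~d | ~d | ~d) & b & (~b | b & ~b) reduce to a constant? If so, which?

b & ~~~b & d | (d & ~d | ~d | ~d) & b & (~b | b & ~b)
= b & ~~~b & d | (d & ~d | ~d) & b & (~b | b & ~b)
= b & ~~~b & d | ~d & b & (~b | b & ~b)
= b & ~b & d | ~d & b & (~b | b & ~b)
= b & ~b & d | ~d & b & ~b
= b & ~b
= 0

yes, False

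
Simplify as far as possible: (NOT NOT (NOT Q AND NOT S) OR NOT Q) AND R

NOT Q AND R

(NOT NOT (NOT Q AND NOT S) OR NOT Q) AND R
= (NOT Q AND NOT S OR NOT Q) AND R   (double negation)
= NOT Q AND R   (absorption)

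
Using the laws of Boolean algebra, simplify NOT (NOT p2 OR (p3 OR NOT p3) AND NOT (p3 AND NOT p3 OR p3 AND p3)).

p2 AND p3

NOT (NOT p2 OR (p3 OR NOT p3) AND NOT (p3 AND NOT p3 OR p3 AND p3))
= NOT (NOT p2 OR (p3 OR NOT p3) AND NOT p3)   — distribution
= NOT (NOT p2 OR NOT p3)   — complement / identity
= p2 AND p3   — De Morgan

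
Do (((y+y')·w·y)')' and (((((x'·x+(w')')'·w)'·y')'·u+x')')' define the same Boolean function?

E1: (((y+y')·w·y)')'
    = ((w·y)')'   [complement / identity]
    = w·y   [double negation]
E2: (((((x'·x+(w')')'·w)'·y')'·u+x')')'
    = ((((((w')')'·w)'·y')'·u+x')')'   [complement / identity]
    = ((((w')')'·w)'·y')'·u+x'   [double negation]
    = (((w')')'·w+y)·u+x'   [De Morgan]
    = (w'·w+y)·u+x'   [double negation]
    = y·u+x'   [complement / identity]
These differ: at u=0, w=0, x=0, y=1, E1 = 0 but E2 = 1.

No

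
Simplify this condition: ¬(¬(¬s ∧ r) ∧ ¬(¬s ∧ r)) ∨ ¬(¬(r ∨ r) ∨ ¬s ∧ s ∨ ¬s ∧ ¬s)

¬(¬(¬s ∧ r) ∧ ¬(¬s ∧ r)) ∨ ¬(¬(r ∨ r) ∨ ¬s ∧ s ∨ ¬s ∧ ¬s)
= ¬(¬(¬s ∧ r) ∧ ¬(¬s ∧ r)) ∨ ¬(¬(r ∨ r) ∨ ¬s)   — distribution
= ¬(¬(¬s ∧ r) ∧ ¬(¬s ∧ r)) ∨ (r ∨ r) ∧ s   — De Morgan
= ¬s ∧ r ∨ ¬s ∧ r ∨ (r ∨ r) ∧ s   — De Morgan
= (r ∨ r) ∧ ¬s ∨ (r ∨ r) ∧ s   — distribution
= r ∨ r   — distribution
= r   — idempotence

r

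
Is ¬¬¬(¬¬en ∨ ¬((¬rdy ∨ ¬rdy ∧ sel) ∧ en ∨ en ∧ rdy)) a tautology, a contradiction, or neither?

contradiction

¬¬¬(¬¬en ∨ ¬((¬rdy ∨ ¬rdy ∧ sel) ∧ en ∨ en ∧ rdy))
= ¬¬¬(¬¬en ∨ ¬(¬rdy ∧ en ∨ en ∧ rdy))   [absorption]
= ¬¬¬(¬¬en ∨ ¬en)   [distribution]
= ¬(¬¬en ∨ ¬en)   [double negation]
= ¬en ∧ en   [De Morgan]
= False   [complement]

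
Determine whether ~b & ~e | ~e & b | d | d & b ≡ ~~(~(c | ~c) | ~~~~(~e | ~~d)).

E1: ~b & ~e | ~e & b | d | d & b
    = ~e | d | d & b   — distribution
    = ~e | d   — absorption
E2: ~~(~(c | ~c) | ~~~~(~e | ~~d))
    = ~~(~(c | ~c) | ~~(~e | ~~d))   — double negation
    = ~~(~(c | ~c) | ~~(~e | d))   — double negation
    = ~((c | ~c) & ~(~e | d))   — De Morgan
    = ~~(~e | d)   — complement / identity
    = ~e | d   — double negation
Both reduce to ~e | d, so they are equivalent.

Yes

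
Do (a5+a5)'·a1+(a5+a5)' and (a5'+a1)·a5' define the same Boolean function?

E1: (a5+a5)'·a1+(a5+a5)'
    = (a5+a5)'   [absorption]
    = a5'   [idempotence]
E2: (a5'+a1)·a5'
    = a5'   [absorption]
Both reduce to a5', so they are equivalent.

Yes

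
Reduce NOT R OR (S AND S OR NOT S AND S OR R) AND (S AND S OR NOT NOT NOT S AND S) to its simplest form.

NOT R OR (S AND S OR NOT S AND S OR R) AND (S AND S OR NOT NOT NOT S AND S)
= NOT R OR (S AND S OR NOT S AND S OR R) AND (S AND S OR NOT S AND S)   (double negation)
= NOT R OR S AND S OR NOT S AND S   (absorption)
= NOT R OR S   (distribution)

NOT R OR S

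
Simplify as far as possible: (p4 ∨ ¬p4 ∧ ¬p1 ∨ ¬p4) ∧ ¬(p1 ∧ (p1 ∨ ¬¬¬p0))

¬p1

(p4 ∨ ¬p4 ∧ ¬p1 ∨ ¬p4) ∧ ¬(p1 ∧ (p1 ∨ ¬¬¬p0))
= (p4 ∨ ¬p4) ∧ ¬(p1 ∧ (p1 ∨ ¬¬¬p0))
= ¬(p1 ∧ (p1 ∨ ¬¬¬p0))
= ¬(p1 ∧ (p1 ∨ ¬p0))
= ¬p1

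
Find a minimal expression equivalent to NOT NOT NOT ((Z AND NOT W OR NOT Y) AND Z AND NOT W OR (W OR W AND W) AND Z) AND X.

NOT Z AND X

NOT NOT NOT ((Z AND NOT W OR NOT Y) AND Z AND NOT W OR (W OR W AND W) AND Z) AND X
= NOT NOT NOT ((Z AND NOT W OR NOT Y) AND Z AND NOT W OR (W OR W) AND Z) AND X   (idempotence)
= NOT NOT NOT ((Z AND NOT W OR NOT Y) AND Z AND NOT W OR W AND Z) AND X   (idempotence)
= NOT NOT NOT (Z AND NOT W OR W AND Z) AND X   (absorption)
= NOT NOT NOT Z AND X   (distribution)
= NOT Z AND X   (double negation)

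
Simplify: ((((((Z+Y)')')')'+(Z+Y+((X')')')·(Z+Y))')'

Z+Y

((((((Z+Y)')')')'+(Z+Y+((X')')')·(Z+Y))')'
= ((((((Z+Y)')')')'+(Z+Y+X')·(Z+Y))')'
= ((((((Z+Y)')')')'+Z+Y)')'
= ((((Z+Y)')'+Z+Y)')'
= ((Z+Y+Z+Y)')'
= Z+Y+Z+Y
= Z+Y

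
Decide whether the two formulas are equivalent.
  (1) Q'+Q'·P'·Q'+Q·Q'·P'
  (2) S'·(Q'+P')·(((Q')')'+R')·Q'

No

E1: Q'+Q'·P'·Q'+Q·Q'·P'
    = Q'+Q'·P'   [distribution]
    = Q'   [absorption]
E2: S'·(Q'+P')·(((Q')')'+R')·Q'
    = S'·(Q'+P')·(Q'+R')·Q'   [double negation]
    = S'·(Q'+P')·Q'   [absorption]
    = S'·Q'   [absorption]
These differ: at P=0, Q=0, R=0, S=1, E1 = 1 but E2 = 0.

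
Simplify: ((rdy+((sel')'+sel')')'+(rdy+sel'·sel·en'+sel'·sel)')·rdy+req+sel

req+sel

((rdy+((sel')'+sel')')'+(rdy+sel'·sel·en'+sel'·sel)')·rdy+req+sel
= ((rdy+sel'·sel)'+(rdy+sel'·sel·en'+sel'·sel)')·rdy+req+sel
= ((rdy+sel'·sel)'+(rdy+sel'·sel)')·rdy+req+sel
= (rdy+sel'·sel)'·rdy+req+sel
= rdy'·rdy+req+sel
= req+sel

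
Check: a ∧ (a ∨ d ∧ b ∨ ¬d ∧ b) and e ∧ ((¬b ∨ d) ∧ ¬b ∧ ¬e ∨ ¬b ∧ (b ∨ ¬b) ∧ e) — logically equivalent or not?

No

E1: a ∧ (a ∨ d ∧ b ∨ ¬d ∧ b)
    = a ∧ (a ∨ b)   [distribution]
    = a   [absorption]
E2: e ∧ ((¬b ∨ d) ∧ ¬b ∧ ¬e ∨ ¬b ∧ (b ∨ ¬b) ∧ e)
    = e ∧ (¬b ∧ ¬e ∨ ¬b ∧ (b ∨ ¬b) ∧ e)   [absorption]
    = e ∧ (¬b ∧ ¬e ∨ ¬b ∧ e)   [complement / identity]
    = e ∧ ¬b   [distribution]
These differ: at a=1, b=1, d=1, e=1, E1 = 1 but E2 = 0.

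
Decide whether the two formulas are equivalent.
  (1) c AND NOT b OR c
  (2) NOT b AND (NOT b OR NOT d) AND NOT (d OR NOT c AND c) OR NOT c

E1: c AND NOT b OR c
    = c
E2: NOT b AND (NOT b OR NOT d) AND NOT (d OR NOT c AND c) OR NOT c
    = NOT b AND (NOT b OR NOT d) AND NOT d OR NOT c
    = NOT b AND NOT d OR NOT c
These differ: at b=1, c=0, d=0, E1 = 0 but E2 = 1.

No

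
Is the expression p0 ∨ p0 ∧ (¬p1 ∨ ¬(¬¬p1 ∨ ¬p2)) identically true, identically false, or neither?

p0 ∨ p0 ∧ (¬p1 ∨ ¬(¬¬p1 ∨ ¬p2))
= p0 ∨ p0 ∧ (¬p1 ∨ ¬p1 ∧ p2)
= p0 ∨ p0 ∧ ¬p1
= p0
This depends on p0, so it is not a constant.

neither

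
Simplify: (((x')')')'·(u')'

(((x')')')'·(u')'
= (((x')')')'·u   (double negation)
= (x')'·u   (double negation)
= x·u   (double negation)

x·u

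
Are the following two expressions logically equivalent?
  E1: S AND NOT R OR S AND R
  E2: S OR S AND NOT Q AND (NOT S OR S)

E1: S AND NOT R OR S AND R
    = S   — distribution
E2: S OR S AND NOT Q AND (NOT S OR S)
    = S OR S AND NOT Q   — complement / identity
    = S   — absorption
Both reduce to S, so they are equivalent.

Yes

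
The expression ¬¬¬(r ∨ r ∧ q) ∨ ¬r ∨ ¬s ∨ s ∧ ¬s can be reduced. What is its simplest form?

¬r ∨ ¬s

¬¬¬(r ∨ r ∧ q) ∨ ¬r ∨ ¬s ∨ s ∧ ¬s
= ¬(r ∨ r ∧ q) ∨ ¬r ∨ ¬s ∨ s ∧ ¬s   (double negation)
= ¬r ∨ ¬r ∨ ¬s ∨ s ∧ ¬s   (absorption)
= ¬r ∨ ¬s ∨ s ∧ ¬s   (idempotence)
= ¬r ∨ ¬s   (complement / identity)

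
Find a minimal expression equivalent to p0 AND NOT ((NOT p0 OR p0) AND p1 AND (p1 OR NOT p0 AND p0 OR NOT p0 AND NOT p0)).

p0 AND NOT ((NOT p0 OR p0) AND p1 AND (p1 OR NOT p0 AND p0 OR NOT p0 AND NOT p0))
= p0 AND NOT (p1 AND (p1 OR NOT p0 AND p0 OR NOT p0 AND NOT p0))
= p0 AND NOT (p1 AND (p1 OR NOT p0))
= p0 AND NOT p1

p0 AND NOT p1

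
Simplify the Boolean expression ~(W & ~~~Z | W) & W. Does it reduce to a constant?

0

~(W & ~~~Z | W) & W
= ~(W & ~Z | W) & W   [double negation]
= ~W & W   [absorption]
= 0   [complement]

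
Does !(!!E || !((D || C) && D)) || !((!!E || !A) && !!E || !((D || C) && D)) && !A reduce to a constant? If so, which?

no

!(!!E || !((D || C) && D)) || !((!!E || !A) && !!E || !((D || C) && D)) && !A
= !(!!E || !((D || C) && D)) || !(!!E || !((D || C) && D)) && !A   [absorption]
= !(!!E || !((D || C) && D))   [absorption]
= !(!!E || !D)   [absorption]
= !E && D   [De Morgan]
This depends on D, E, so it is not a constant.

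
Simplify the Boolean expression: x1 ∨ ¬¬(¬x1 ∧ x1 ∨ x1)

x1 ∨ ¬¬(¬x1 ∧ x1 ∨ x1)
= x1 ∨ ¬x1 ∧ x1 ∨ x1   (double negation)
= x1 ∨ x1   (complement / identity)
= x1   (idempotence)

x1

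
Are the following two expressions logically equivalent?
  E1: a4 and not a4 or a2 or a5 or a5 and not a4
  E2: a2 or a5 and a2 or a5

Yes

E1: a4 and not a4 or a2 or a5 or a5 and not a4
    = a4 and not a4 or a2 or a5   [absorption]
    = a2 or a5   [complement / identity]
E2: a2 or a5 and a2 or a5
    = a2 or a5   [absorption]
Both reduce to a2 or a5, so they are equivalent.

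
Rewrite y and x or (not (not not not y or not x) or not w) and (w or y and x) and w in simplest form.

y and x

y and x or (not (not not not y or not x) or not w) and (w or y and x) and w
= y and x or (not (not y or not x) or not w) and (w or y and x) and w   (double negation)
= y and x or (y and x or not w) and (w or y and x) and w   (De Morgan)
= y and x or (y and x or not w and w) and w   (distribution)
= y and x or y and x and w   (complement / identity)
= y and x   (absorption)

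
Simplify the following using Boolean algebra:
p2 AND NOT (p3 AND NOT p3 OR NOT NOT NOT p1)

p2 AND p1

p2 AND NOT (p3 AND NOT p3 OR NOT NOT NOT p1)
= p2 AND NOT (p3 AND NOT p3 OR NOT p1)   [double negation]
= p2 AND NOT NOT p1   [complement / identity]
= p2 AND p1   [double negation]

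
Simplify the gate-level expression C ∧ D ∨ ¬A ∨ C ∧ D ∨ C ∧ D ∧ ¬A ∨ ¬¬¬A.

C ∧ D ∨ ¬A ∨ C ∧ D ∨ C ∧ D ∧ ¬A ∨ ¬¬¬A
= C ∧ D ∨ ¬A ∨ C ∧ D ∨ ¬¬¬A
= C ∧ D ∨ ¬A ∨ C ∧ D ∨ ¬A
= C ∧ D ∨ ¬A

C ∧ D ∨ ¬A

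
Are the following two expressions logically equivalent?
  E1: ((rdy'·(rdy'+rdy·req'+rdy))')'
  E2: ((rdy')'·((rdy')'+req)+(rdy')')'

Yes

E1: ((rdy'·(rdy'+rdy·req'+rdy))')'
    = ((rdy'·(rdy'+rdy))')'   — absorption
    = ((rdy')')'   — complement / identity
    = rdy'   — double negation
E2: ((rdy')'·((rdy')'+req)+(rdy')')'
    = ((rdy')'+(rdy')')'   — absorption
    = ((rdy')')'   — idempotence
    = rdy'   — double negation
Both reduce to rdy', so they are equivalent.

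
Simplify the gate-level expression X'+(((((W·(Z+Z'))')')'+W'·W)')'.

X'+W'

X'+(((((W·(Z+Z'))')')'+W'·W)')'
= X'+(((W·(Z+Z'))'+W'·W)')'   [double negation]
= X'+(((W·(Z+Z'))')')'   [complement / identity]
= X'+(W·(Z+Z'))'   [double negation]
= X'+W'   [complement / identity]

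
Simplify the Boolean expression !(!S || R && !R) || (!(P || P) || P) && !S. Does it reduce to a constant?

true

!(!S || R && !R) || (!(P || P) || P) && !S
= !!S || (!(P || P) || P) && !S   [complement / identity]
= S || (!(P || P) || P) && !S   [double negation]
= S || (!P || P) && !S   [idempotence]
= S || !S   [complement / identity]
= true   [complement]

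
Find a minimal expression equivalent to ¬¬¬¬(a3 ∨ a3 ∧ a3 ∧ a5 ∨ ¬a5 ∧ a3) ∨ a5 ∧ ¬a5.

a3

¬¬¬¬(a3 ∨ a3 ∧ a3 ∧ a5 ∨ ¬a5 ∧ a3) ∨ a5 ∧ ¬a5
= ¬¬(a3 ∨ a3 ∧ a3 ∧ a5 ∨ ¬a5 ∧ a3) ∨ a5 ∧ ¬a5
= ¬¬(a3 ∨ a3 ∧ a3 ∧ a5 ∨ ¬a5 ∧ a3)
= ¬¬(a3 ∨ a3 ∧ a5 ∨ ¬a5 ∧ a3)
= a3 ∨ a3 ∧ a5 ∨ ¬a5 ∧ a3
= a3 ∨ a3
= a3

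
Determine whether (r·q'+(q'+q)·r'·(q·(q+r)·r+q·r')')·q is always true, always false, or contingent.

always false

(r·q'+(q'+q)·r'·(q·(q+r)·r+q·r')')·q
= (r·q'+r'·(q·(q+r)·r+q·r')')·q   — complement / identity
= (r·q'+r'·(q·r+q·r')')·q   — absorption
= (r·q'+r'·q')·q   — distribution
= q'·q   — distribution
= 0   — complement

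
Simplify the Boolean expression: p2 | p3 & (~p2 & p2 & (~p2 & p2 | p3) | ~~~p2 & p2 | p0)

p2 | p3 & p0

p2 | p3 & (~p2 & p2 & (~p2 & p2 | p3) | ~~~p2 & p2 | p0)
= p2 | p3 & (~p2 & p2 | ~~~p2 & p2 | p0)   — absorption
= p2 | p3 & (~p2 & p2 | ~p2 & p2 | p0)   — double negation
= p2 | p3 & (~p2 & p2 | p0)   — complement / identity
= p2 | p3 & p0   — complement / identity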